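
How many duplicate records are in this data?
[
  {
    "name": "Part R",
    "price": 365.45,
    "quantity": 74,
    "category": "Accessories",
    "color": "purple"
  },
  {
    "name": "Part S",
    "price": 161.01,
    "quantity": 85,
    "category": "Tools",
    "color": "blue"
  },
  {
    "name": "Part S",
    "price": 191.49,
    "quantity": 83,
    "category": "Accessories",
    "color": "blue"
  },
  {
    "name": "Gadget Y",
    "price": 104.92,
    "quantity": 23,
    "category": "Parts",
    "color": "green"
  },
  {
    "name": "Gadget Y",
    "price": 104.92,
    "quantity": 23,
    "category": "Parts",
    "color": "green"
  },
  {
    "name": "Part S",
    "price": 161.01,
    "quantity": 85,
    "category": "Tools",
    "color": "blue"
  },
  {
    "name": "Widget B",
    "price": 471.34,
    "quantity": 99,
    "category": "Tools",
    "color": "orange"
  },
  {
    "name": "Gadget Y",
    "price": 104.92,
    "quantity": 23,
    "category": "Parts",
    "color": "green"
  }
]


Checking 8 records for duplicates:

  Row 1: Part R ($365.45, qty 74)
  Row 2: Part S ($161.01, qty 85)
  Row 3: Part S ($191.49, qty 83)
  Row 4: Gadget Y ($104.92, qty 23)
  Row 5: Gadget Y ($104.92, qty 23) <-- DUPLICATE
  Row 6: Part S ($161.01, qty 85) <-- DUPLICATE
  Row 7: Widget B ($471.34, qty 99)
  Row 8: Gadget Y ($104.92, qty 23) <-- DUPLICATE

Duplicates found: 3
Unique records: 5

3 duplicates, 5 unique


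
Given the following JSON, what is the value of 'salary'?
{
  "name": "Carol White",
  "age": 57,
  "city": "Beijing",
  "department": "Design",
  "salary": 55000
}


Looking up field 'salary'
Value: 55000

55000


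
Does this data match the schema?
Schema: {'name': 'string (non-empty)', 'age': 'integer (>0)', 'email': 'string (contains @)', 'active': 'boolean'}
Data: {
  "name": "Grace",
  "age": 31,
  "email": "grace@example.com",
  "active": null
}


Validating each field against schema:
  name: OK (non-empty string)
  age: OK (positive integer)
  email: OK (string with @)
  active: FAIL (null is not a boolean)

Result: INVALID (1 error: active)

INVALID (1 error: active)


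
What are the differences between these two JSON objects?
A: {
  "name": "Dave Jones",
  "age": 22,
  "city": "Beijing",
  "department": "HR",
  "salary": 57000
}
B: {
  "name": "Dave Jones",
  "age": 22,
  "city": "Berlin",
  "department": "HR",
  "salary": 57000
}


Comparing each field (in key order):
  name: same
  age: same
  city: DIFFERENT
  department: same
  salary: same
Differences:
  city: Beijing -> Berlin

1 field(s) changed

1 change: city


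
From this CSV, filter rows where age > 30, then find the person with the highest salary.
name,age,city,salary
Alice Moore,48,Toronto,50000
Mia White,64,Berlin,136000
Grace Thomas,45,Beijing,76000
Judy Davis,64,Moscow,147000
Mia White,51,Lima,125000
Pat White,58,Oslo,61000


Filter: age > 30
Sort by: salary (descending)

Filtered records (6):
  Judy Davis, age 64, salary $147000
  Mia White, age 64, salary $136000
  Mia White, age 51, salary $125000
  Grace Thomas, age 45, salary $76000
  Pat White, age 58, salary $61000
  Alice Moore, age 48, salary $50000

Highest salary: Judy Davis ($147000)

Judy Davis


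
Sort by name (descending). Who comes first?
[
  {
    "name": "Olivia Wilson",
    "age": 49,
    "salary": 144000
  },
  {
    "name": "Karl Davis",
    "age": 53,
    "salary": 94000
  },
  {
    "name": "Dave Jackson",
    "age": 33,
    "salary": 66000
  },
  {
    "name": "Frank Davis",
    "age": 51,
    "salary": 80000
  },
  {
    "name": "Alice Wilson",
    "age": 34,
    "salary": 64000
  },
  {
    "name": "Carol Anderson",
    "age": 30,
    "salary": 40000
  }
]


Sort by: name (descending)

Sorted order:
  1. Olivia Wilson (name = Olivia Wilson)
  2. Karl Davis (name = Karl Davis)
  3. Frank Davis (name = Frank Davis)
  4. Dave Jackson (name = Dave Jackson)
  5. Carol Anderson (name = Carol Anderson)
  6. Alice Wilson (name = Alice Wilson)

First: Olivia Wilson

Olivia Wilson


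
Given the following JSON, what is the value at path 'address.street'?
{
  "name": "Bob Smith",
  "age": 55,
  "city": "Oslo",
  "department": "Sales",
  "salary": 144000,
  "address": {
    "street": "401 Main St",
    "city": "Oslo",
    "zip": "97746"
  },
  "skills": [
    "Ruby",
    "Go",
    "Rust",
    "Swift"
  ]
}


Query: address.street
Path: address -> street
Value: 401 Main St

401 Main St


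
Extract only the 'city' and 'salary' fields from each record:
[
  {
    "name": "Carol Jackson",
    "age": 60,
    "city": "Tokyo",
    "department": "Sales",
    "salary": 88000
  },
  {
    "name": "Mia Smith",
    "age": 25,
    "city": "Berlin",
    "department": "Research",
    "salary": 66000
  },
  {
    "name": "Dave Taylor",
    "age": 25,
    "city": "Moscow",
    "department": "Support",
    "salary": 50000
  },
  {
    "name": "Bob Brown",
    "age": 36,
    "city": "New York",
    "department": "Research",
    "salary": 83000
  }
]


Original: 4 records with fields: name, age, city, department, salary
Keep: ['city', 'salary']
Drop: ['name', 'age', 'department']
Result: 4 records, 2 fields each

[
  {
    "city": "Tokyo",
    "salary": 88000
  },
  {
    "city": "Berlin",
    "salary": 66000
  },
  {
    "city": "Moscow",
    "salary": 50000
  },
  {
    "city": "New York",
    "salary": 83000
  }
]


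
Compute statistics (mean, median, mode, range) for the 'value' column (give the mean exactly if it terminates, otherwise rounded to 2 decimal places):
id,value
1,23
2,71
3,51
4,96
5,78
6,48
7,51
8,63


Data: [23, 71, 51, 96, 78, 48, 51, 63]
Count: 8
Sum: 481
Mean: 481/8 = 60.125
Sorted: [23, 48, 51, 51, 63, 71, 78, 96]
Median: 57.0
Mode: 51 (2 times)
Range: 96 - 23 = 73
Min: 23, Max: 96

mean=60.125, median=57.0, mode=51, range=73


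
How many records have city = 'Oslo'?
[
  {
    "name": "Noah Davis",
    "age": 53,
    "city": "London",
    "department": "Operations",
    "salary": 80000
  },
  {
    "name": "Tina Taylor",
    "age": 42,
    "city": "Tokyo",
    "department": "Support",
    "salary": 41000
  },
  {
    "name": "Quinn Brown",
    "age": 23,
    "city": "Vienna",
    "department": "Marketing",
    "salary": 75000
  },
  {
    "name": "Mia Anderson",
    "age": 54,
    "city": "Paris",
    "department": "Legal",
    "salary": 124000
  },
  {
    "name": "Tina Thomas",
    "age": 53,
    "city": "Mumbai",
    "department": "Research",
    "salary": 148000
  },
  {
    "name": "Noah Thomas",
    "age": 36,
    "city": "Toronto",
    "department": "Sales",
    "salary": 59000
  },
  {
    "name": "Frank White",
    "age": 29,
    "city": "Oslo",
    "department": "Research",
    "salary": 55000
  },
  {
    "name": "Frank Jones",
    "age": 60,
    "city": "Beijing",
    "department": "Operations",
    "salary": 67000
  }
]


Data: 8 records
Condition: city = 'Oslo'

Checking each record:
  Noah Davis: London
  Tina Taylor: Tokyo
  Quinn Brown: Vienna
  Mia Anderson: Paris
  Tina Thomas: Mumbai
  Noah Thomas: Toronto
  Frank White: Oslo MATCH
  Frank Jones: Beijing

Count: 1

1


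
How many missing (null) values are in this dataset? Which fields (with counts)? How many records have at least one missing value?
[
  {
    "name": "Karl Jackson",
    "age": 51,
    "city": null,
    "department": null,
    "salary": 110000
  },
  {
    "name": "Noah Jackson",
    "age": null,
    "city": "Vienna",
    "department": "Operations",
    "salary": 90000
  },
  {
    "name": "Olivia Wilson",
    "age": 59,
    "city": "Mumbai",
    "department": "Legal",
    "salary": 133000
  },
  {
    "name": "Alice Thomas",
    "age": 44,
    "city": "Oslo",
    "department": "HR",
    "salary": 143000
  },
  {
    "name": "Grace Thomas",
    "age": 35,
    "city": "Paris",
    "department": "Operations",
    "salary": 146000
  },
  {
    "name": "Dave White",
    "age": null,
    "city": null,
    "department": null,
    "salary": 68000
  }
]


Checking for missing (null) values in 6 records:

  Karl Jackson: city, department
  Noah Jackson: age
  Olivia Wilson: complete
  Alice Thomas: complete
  Grace Thomas: complete
  Dave White: age, city, department

Per field:
  name: 0 missing
  age: 2 missing
  city: 2 missing
  department: 2 missing
  salary: 0 missing

Total missing values: 6
Records with any missing: 3

6 missing values (age: 2, city: 2, department: 2); 3 incomplete records


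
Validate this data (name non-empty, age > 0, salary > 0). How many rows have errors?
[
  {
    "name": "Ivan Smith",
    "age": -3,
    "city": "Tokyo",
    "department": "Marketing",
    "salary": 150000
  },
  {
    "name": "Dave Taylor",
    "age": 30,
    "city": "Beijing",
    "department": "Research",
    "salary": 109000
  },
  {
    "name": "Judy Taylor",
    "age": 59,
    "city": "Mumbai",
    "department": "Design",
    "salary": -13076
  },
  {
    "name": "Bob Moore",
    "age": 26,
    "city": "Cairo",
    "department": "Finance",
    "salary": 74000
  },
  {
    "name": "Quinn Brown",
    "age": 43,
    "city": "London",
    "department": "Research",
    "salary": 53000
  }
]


Validating 5 records:
Rules: name non-empty, age > 0, salary > 0

  Row 1 (Ivan Smith): negative age: -3
  Row 2 (Dave Taylor): OK
  Row 3 (Judy Taylor): negative salary: -13076
  Row 4 (Bob Moore): OK
  Row 5 (Quinn Brown): OK

Total errors: 2

2 errors


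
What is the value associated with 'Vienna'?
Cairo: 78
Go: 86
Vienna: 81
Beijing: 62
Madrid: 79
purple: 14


Looking up key 'Vienna'
Value: 81

81


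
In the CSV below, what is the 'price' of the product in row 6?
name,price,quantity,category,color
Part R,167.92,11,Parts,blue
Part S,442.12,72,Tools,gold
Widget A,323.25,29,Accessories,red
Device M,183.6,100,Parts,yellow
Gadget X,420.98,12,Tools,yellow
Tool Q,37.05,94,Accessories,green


Query: Row 6 ('Tool Q'), column 'price'
Value: 37.05

37.05


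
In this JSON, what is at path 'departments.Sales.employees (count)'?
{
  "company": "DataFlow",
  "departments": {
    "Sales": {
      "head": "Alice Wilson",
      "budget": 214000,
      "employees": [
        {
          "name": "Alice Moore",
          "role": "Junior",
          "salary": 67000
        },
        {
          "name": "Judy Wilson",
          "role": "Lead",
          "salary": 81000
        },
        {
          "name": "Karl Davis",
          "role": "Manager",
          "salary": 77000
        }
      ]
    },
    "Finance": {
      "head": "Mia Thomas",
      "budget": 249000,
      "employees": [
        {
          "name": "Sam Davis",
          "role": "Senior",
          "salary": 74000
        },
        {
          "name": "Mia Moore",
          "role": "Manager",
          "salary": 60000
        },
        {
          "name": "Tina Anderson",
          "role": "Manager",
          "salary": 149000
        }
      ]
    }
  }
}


Path: departments.Sales.employees (count)

Navigate:
  -> departments
  -> Sales
  -> employees (array, length 3)

3


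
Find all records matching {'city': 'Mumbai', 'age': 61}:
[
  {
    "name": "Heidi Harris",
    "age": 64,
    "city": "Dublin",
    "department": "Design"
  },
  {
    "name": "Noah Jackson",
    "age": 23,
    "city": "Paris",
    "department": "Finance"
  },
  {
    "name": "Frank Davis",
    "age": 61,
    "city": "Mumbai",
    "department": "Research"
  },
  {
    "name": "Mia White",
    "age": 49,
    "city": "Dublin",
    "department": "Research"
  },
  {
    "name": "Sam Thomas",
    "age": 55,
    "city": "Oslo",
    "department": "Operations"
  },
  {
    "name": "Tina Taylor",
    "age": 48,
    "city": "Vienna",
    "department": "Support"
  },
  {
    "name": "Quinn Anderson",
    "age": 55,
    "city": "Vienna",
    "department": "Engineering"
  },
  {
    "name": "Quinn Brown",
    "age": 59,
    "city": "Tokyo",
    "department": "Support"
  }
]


Search criteria: {'city': 'Mumbai', 'age': 61}

Checking 8 records:
  Heidi Harris: {city: Dublin, age: 64}
  Noah Jackson: {city: Paris, age: 23}
  Frank Davis: {city: Mumbai, age: 61} <-- MATCH
  Mia White: {city: Dublin, age: 49}
  Sam Thomas: {city: Oslo, age: 55}
  Tina Taylor: {city: Vienna, age: 48}
  Quinn Anderson: {city: Vienna, age: 55}
  Quinn Brown: {city: Tokyo, age: 59}

Matches: ["Frank Davis"]

["Frank Davis"]


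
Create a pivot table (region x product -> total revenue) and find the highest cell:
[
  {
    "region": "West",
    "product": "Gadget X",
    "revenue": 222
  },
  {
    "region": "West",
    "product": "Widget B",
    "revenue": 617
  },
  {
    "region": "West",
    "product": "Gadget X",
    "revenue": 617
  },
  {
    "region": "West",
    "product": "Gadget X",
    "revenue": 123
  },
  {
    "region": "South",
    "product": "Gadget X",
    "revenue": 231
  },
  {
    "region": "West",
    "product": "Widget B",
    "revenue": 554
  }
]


Pivot: region (rows) x product (columns) -> total revenue

     Gadget X      Widget B    
South          231             0  
West           962          1171  

Highest: West / Widget B = $1171

West / Widget B = $1171


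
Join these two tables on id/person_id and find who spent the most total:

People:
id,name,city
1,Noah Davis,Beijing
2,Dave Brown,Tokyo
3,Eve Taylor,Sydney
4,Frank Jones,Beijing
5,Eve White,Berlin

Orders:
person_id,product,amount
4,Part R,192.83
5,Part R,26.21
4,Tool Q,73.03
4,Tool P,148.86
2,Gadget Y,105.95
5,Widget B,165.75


Join on: people.id = orders.person_id

Joined rows:
  Frank Jones (Beijing) bought Part R for $192.83
  Eve White (Berlin) bought Part R for $26.21
  Frank Jones (Beijing) bought Tool Q for $73.03
  Frank Jones (Beijing) bought Tool P for $148.86
  Dave Brown (Tokyo) bought Gadget Y for $105.95
  Eve White (Berlin) bought Widget B for $165.75

Total per person:
  Frank Jones: $414.72
  Eve White: $191.96
  Dave Brown: $105.95

Top spender: Frank Jones ($414.72)

Frank Jones ($414.72)


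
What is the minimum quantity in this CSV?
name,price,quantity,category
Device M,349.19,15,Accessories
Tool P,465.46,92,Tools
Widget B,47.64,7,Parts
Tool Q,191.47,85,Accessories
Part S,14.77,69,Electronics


Computing minimum quantity:
Values: [15, 92, 7, 85, 69]
Min = 7

7


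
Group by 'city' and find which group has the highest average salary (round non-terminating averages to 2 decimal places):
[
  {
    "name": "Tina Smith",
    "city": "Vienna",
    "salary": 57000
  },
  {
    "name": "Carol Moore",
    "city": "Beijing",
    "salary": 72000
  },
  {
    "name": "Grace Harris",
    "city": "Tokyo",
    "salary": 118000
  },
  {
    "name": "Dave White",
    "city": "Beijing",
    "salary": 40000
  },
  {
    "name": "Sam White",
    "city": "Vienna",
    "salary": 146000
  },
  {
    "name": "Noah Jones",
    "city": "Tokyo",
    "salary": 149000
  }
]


Group by: city

Groups:
  Beijing: 2 people, avg salary = 112000/2 = $56000
  Tokyo: 2 people, avg salary = 267000/2 = $133500
  Vienna: 2 people, avg salary = 203000/2 = $101500

Highest average salary: Tokyo ($133500)

Tokyo ($133500)


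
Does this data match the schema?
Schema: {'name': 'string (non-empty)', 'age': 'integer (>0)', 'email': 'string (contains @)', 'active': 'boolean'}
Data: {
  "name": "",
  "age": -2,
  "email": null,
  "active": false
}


Validating each field against schema:
  name: FAIL ("" is an empty string)
  age: FAIL (-2 is not > 0)
  email: FAIL (null is not a string)
  active: OK (boolean)

Result: INVALID (3 errors: name, age, email)

INVALID (3 errors: name, age, email)


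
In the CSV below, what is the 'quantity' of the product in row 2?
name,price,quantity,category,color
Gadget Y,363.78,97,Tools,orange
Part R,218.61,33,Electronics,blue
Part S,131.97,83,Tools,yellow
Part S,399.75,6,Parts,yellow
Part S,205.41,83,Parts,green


Query: Row 2 ('Part R'), column 'quantity'
Value: 33

33


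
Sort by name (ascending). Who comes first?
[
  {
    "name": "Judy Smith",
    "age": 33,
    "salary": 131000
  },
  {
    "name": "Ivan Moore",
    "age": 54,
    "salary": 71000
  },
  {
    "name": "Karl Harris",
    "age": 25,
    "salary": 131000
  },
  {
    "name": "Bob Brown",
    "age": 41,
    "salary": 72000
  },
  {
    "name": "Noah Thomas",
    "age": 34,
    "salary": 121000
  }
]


Sort by: name (ascending)

Sorted order:
  1. Bob Brown (name = Bob Brown)
  2. Ivan Moore (name = Ivan Moore)
  3. Judy Smith (name = Judy Smith)
  4. Karl Harris (name = Karl Harris)
  5. Noah Thomas (name = Noah Thomas)

First: Bob Brown

Bob Brown


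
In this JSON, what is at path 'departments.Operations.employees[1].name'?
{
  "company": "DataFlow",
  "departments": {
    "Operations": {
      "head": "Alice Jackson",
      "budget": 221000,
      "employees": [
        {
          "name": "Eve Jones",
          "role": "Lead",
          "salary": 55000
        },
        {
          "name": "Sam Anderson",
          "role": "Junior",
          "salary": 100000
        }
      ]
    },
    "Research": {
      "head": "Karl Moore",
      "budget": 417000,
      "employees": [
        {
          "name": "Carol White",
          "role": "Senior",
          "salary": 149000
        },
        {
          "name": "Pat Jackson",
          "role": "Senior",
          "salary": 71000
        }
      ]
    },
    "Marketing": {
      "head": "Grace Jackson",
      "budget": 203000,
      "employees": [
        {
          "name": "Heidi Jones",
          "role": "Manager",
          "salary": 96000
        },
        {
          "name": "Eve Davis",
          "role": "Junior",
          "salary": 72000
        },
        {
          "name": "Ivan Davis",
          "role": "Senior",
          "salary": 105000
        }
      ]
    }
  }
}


Path: departments.Operations.employees[1].name

Navigate:
  -> departments
  -> Operations
  -> employees[1].name = 'Sam Anderson'

Sam Anderson


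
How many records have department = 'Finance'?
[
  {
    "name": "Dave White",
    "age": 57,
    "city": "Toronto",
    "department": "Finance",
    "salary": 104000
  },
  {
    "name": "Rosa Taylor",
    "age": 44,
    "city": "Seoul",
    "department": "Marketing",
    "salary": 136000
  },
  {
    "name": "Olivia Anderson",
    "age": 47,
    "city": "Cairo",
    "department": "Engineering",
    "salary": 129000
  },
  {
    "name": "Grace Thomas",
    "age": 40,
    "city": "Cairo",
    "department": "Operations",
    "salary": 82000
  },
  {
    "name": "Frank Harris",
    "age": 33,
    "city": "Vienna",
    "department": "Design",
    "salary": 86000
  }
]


Data: 5 records
Condition: department = 'Finance'

Checking each record:
  Dave White: Finance MATCH
  Rosa Taylor: Marketing
  Olivia Anderson: Engineering
  Grace Thomas: Operations
  Frank Harris: Design

Count: 1

1


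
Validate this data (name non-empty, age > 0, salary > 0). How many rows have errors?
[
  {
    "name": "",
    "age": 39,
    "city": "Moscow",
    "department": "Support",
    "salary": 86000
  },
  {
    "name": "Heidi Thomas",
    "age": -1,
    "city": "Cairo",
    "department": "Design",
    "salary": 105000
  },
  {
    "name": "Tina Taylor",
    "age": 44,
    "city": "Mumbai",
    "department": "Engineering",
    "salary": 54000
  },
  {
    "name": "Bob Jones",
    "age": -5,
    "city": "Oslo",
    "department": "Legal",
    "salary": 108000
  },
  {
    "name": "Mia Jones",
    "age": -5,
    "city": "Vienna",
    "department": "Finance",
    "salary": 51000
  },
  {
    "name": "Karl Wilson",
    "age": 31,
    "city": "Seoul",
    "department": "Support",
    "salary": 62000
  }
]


Validating 6 records:
Rules: name non-empty, age > 0, salary > 0

  Row 1 (???): empty name
  Row 2 (Heidi Thomas): negative age: -1
  Row 3 (Tina Taylor): OK
  Row 4 (Bob Jones): negative age: -5
  Row 5 (Mia Jones): negative age: -5
  Row 6 (Karl Wilson): OK

Total errors: 4

4 errors


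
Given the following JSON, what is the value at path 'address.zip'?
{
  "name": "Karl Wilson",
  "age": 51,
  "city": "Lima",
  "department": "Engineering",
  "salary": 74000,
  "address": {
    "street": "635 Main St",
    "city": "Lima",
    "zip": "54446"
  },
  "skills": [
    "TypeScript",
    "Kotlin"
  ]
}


Query: address.zip
Path: address -> zip
Value: 54446

54446


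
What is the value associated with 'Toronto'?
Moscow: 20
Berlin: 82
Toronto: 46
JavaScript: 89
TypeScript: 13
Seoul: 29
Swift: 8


Looking up key 'Toronto'
Value: 46

46


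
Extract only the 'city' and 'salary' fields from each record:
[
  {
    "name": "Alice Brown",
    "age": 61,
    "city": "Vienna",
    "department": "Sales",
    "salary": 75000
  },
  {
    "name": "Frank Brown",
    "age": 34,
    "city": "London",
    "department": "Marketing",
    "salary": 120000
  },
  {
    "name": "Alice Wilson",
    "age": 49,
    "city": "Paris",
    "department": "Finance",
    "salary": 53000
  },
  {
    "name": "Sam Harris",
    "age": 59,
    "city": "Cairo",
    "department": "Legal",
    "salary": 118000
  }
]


Original: 4 records with fields: name, age, city, department, salary
Keep: ['city', 'salary']
Drop: ['name', 'age', 'department']
Result: 4 records, 2 fields each

[
  {
    "city": "Vienna",
    "salary": 75000
  },
  {
    "city": "London",
    "salary": 120000
  },
  {
    "city": "Paris",
    "salary": 53000
  },
  {
    "city": "Cairo",
    "salary": 118000
  }
]


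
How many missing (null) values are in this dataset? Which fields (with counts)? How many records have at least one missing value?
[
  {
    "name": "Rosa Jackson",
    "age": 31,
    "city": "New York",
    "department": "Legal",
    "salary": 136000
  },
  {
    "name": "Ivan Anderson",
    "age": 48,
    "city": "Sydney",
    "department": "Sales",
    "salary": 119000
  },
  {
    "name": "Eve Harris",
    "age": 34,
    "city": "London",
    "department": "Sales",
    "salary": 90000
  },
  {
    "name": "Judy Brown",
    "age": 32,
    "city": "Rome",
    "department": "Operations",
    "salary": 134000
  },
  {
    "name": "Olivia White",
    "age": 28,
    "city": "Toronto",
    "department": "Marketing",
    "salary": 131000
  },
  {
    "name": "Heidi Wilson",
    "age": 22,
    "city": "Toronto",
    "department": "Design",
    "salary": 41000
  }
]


Checking for missing (null) values in 6 records:

  Rosa Jackson: complete
  Ivan Anderson: complete
  Eve Harris: complete
  Judy Brown: complete
  Olivia White: complete
  Heidi Wilson: complete

Per field:
  name: 0 missing
  age: 0 missing
  city: 0 missing
  department: 0 missing
  salary: 0 missing

Total missing values: 0
Records with any missing: 0

0 missing values (none); 0 incomplete records


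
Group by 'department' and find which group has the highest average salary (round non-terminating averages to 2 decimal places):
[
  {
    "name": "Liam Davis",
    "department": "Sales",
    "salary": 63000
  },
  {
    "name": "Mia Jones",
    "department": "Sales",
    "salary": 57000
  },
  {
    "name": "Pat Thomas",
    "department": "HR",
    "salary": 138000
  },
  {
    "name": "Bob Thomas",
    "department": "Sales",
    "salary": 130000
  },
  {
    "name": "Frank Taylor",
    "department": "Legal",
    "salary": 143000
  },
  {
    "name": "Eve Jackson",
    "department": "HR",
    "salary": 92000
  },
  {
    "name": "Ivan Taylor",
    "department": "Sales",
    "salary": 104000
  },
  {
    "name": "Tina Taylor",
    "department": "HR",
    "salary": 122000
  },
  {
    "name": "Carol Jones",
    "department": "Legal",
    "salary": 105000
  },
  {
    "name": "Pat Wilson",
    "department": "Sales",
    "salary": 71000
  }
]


Group by: department

Groups:
  HR: 3 people, avg salary = 352000/3 ≈ $117333.33
  Legal: 2 people, avg salary = 248000/2 = $124000
  Sales: 5 people, avg salary = 425000/5 = $85000

Highest average salary: Legal ($124000)

Legal ($124000)


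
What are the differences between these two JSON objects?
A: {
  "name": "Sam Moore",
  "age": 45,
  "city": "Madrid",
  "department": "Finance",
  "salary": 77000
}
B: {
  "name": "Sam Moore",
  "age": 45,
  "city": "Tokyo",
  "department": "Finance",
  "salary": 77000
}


Comparing each field (in key order):
  name: same
  age: same
  city: DIFFERENT
  department: same
  salary: same
Differences:
  city: Madrid -> Tokyo

1 field(s) changed

1 change: city


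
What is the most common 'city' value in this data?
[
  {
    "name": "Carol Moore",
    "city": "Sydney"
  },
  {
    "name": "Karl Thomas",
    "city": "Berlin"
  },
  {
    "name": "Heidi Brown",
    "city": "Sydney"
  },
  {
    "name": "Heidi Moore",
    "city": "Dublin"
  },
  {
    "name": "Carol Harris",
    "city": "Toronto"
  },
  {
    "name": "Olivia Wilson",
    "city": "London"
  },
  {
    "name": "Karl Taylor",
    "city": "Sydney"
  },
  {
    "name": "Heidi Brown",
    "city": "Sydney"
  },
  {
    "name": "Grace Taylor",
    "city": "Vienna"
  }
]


Counting 'city' values across 9 records:

  Sydney: 4 ####
  Berlin: 1 #
  Dublin: 1 #
  Toronto: 1 #
  London: 1 #
  Vienna: 1 #

Most common: Sydney (4 times)

Sydney (4 times)


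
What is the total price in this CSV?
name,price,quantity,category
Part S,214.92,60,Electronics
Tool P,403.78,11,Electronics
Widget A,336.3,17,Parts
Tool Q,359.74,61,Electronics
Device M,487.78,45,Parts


Computing total price:
Values: [214.92, 403.78, 336.3, 359.74, 487.78]
Sum = 1802.52

1802.52


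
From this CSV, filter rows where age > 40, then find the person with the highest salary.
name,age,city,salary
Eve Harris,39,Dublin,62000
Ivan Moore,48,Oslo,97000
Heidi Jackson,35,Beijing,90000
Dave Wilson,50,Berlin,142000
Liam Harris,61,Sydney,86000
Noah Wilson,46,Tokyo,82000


Filter: age > 40
Sort by: salary (descending)

Filtered records (4):
  Dave Wilson, age 50, salary $142000
  Ivan Moore, age 48, salary $97000
  Liam Harris, age 61, salary $86000
  Noah Wilson, age 46, salary $82000

Highest salary: Dave Wilson ($142000)

Dave Wilson


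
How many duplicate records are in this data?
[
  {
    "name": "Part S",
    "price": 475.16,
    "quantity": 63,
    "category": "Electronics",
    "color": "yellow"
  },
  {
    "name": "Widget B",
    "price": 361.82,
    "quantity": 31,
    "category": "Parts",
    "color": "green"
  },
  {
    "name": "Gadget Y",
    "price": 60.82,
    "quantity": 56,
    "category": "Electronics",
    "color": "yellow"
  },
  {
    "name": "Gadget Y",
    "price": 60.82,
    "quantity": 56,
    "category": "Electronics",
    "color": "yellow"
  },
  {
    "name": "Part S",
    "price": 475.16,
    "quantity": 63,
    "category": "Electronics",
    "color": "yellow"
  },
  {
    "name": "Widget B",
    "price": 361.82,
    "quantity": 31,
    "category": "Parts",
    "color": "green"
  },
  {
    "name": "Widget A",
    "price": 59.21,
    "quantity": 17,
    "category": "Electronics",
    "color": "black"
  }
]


Checking 7 records for duplicates:

  Row 1: Part S ($475.16, qty 63)
  Row 2: Widget B ($361.82, qty 31)
  Row 3: Gadget Y ($60.82, qty 56)
  Row 4: Gadget Y ($60.82, qty 56) <-- DUPLICATE
  Row 5: Part S ($475.16, qty 63) <-- DUPLICATE
  Row 6: Widget B ($361.82, qty 31) <-- DUPLICATE
  Row 7: Widget A ($59.21, qty 17)

Duplicates found: 3
Unique records: 4

3 duplicates, 4 unique


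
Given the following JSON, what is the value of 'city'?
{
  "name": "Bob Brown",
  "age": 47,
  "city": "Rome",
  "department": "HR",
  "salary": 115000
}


Looking up field 'city'
Value: Rome

Rome


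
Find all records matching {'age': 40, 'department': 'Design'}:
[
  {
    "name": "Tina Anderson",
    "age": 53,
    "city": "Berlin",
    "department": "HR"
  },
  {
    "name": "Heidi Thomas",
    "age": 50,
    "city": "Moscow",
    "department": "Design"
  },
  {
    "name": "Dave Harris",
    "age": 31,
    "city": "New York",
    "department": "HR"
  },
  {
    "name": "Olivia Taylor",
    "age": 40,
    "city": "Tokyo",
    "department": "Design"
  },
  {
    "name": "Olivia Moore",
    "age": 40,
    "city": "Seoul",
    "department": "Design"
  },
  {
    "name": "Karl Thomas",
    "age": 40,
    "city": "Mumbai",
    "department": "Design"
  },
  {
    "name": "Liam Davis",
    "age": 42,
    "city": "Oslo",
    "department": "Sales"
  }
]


Search criteria: {'age': 40, 'department': 'Design'}

Checking 7 records:
  Tina Anderson: {age: 53, department: HR}
  Heidi Thomas: {age: 50, department: Design}
  Dave Harris: {age: 31, department: HR}
  Olivia Taylor: {age: 40, department: Design} <-- MATCH
  Olivia Moore: {age: 40, department: Design} <-- MATCH
  Karl Thomas: {age: 40, department: Design} <-- MATCH
  Liam Davis: {age: 42, department: Sales}

Matches: ["Olivia Taylor", "Olivia Moore", "Karl Thomas"]

["Olivia Taylor", "Olivia Moore", "Karl Thomas"]


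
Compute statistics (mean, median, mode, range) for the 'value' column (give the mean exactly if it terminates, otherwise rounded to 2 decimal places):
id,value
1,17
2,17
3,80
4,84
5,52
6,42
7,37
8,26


Data: [17, 17, 80, 84, 52, 42, 37, 26]
Count: 8
Sum: 355
Mean: 355/8 = 44.375
Sorted: [17, 17, 26, 37, 42, 52, 80, 84]
Median: 39.5
Mode: 17 (2 times)
Range: 84 - 17 = 67
Min: 17, Max: 84

mean=44.375, median=39.5, mode=17, range=67


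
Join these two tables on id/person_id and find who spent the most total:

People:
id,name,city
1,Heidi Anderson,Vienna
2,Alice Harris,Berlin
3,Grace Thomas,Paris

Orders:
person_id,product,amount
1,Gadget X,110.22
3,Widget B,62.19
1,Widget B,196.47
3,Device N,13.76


Join on: people.id = orders.person_id

Joined rows:
  Heidi Anderson (Vienna) bought Gadget X for $110.22
  Grace Thomas (Paris) bought Widget B for $62.19
  Heidi Anderson (Vienna) bought Widget B for $196.47
  Grace Thomas (Paris) bought Device N for $13.76

Total per person:
  Heidi Anderson: $306.69
  Grace Thomas: $75.95

Top spender: Heidi Anderson ($306.69)

Heidi Anderson ($306.69)


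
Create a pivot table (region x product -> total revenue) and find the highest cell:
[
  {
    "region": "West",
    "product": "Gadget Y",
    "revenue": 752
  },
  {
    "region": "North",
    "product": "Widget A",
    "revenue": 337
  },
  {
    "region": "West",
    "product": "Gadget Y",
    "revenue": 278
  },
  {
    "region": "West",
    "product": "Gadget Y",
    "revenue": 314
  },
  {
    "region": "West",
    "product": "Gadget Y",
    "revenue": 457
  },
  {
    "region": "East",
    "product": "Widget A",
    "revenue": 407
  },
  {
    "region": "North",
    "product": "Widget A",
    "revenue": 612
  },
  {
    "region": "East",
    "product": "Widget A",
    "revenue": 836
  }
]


Pivot: region (rows) x product (columns) -> total revenue

     Gadget Y      Widget A    
East             0          1243  
North            0           949  
West          1801             0  

Highest: West / Gadget Y = $1801

West / Gadget Y = $1801


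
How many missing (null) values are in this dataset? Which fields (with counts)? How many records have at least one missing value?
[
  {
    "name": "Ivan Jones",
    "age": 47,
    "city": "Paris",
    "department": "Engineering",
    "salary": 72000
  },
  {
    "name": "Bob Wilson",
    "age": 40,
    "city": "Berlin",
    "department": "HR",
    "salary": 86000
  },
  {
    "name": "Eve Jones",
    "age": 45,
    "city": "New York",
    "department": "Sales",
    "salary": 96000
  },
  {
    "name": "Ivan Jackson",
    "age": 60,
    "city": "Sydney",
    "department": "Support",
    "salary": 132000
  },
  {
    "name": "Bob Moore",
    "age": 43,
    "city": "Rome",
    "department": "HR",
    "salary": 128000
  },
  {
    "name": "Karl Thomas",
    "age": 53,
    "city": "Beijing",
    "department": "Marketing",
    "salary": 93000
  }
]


Checking for missing (null) values in 6 records:

  Ivan Jones: complete
  Bob Wilson: complete
  Eve Jones: complete
  Ivan Jackson: complete
  Bob Moore: complete
  Karl Thomas: complete

Per field:
  name: 0 missing
  age: 0 missing
  city: 0 missing
  department: 0 missing
  salary: 0 missing

Total missing values: 0
Records with any missing: 0

0 missing values (none); 0 incomplete records


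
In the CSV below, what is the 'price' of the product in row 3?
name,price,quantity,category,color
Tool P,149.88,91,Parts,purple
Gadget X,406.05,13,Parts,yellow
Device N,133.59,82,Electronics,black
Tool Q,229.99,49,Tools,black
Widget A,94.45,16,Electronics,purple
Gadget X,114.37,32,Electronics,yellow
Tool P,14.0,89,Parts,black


Query: Row 3 ('Device N'), column 'price'
Value: 133.59

133.59


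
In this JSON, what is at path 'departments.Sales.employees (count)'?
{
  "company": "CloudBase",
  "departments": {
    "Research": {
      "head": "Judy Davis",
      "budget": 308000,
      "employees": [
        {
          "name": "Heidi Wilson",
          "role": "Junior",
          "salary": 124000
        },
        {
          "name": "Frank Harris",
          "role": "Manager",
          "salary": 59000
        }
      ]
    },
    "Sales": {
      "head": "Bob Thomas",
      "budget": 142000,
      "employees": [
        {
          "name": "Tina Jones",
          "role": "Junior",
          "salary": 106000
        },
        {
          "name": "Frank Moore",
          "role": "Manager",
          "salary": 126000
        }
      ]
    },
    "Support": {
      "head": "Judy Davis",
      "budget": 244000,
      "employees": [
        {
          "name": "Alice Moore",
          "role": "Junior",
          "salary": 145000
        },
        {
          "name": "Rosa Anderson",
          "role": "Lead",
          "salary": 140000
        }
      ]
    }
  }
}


Path: departments.Sales.employees (count)

Navigate:
  -> departments
  -> Sales
  -> employees (array, length 2)

2


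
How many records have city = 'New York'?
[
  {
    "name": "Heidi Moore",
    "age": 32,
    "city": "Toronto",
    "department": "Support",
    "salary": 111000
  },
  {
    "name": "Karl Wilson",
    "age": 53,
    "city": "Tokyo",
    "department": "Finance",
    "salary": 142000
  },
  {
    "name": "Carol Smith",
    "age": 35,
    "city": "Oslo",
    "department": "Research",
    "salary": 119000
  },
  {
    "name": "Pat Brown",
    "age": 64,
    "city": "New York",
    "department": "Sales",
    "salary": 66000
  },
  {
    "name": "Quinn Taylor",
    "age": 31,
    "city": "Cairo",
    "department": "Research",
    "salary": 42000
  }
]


Data: 5 records
Condition: city = 'New York'

Checking each record:
  Heidi Moore: Toronto
  Karl Wilson: Tokyo
  Carol Smith: Oslo
  Pat Brown: New York MATCH
  Quinn Taylor: Cairo

Count: 1

1


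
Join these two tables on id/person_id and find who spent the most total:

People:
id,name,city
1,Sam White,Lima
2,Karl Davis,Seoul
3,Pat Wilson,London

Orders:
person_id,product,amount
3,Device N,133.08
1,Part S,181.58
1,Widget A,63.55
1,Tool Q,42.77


Join on: people.id = orders.person_id

Joined rows:
  Pat Wilson (London) bought Device N for $133.08
  Sam White (Lima) bought Part S for $181.58
  Sam White (Lima) bought Widget A for $63.55
  Sam White (Lima) bought Tool Q for $42.77

Total per person:
  Sam White: $287.90
  Pat Wilson: $133.08

Top spender: Sam White ($287.90)

Sam White ($287.90)


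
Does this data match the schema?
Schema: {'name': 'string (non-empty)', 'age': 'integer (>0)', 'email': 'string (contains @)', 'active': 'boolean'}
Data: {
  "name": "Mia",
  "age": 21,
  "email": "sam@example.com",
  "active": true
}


Validating each field against schema:
  name: OK (non-empty string)
  age: OK (positive integer)
  email: OK (string with @)
  active: OK (boolean)

Result: VALID

VALID


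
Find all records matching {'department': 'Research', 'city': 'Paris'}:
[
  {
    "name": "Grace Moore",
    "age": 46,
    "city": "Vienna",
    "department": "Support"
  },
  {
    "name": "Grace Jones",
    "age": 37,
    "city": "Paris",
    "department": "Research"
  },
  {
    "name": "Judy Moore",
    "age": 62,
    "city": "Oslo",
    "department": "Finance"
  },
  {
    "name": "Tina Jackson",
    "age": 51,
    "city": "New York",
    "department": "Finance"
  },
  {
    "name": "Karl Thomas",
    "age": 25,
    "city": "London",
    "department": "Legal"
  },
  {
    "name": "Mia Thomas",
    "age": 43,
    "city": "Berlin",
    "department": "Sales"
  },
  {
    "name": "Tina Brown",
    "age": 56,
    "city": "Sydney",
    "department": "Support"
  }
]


Search criteria: {'department': 'Research', 'city': 'Paris'}

Checking 7 records:
  Grace Moore: {department: Support, city: Vienna}
  Grace Jones: {department: Research, city: Paris} <-- MATCH
  Judy Moore: {department: Finance, city: Oslo}
  Tina Jackson: {department: Finance, city: New York}
  Karl Thomas: {department: Legal, city: London}
  Mia Thomas: {department: Sales, city: Berlin}
  Tina Brown: {department: Support, city: Sydney}

Matches: ["Grace Jones"]

["Grace Jones"]


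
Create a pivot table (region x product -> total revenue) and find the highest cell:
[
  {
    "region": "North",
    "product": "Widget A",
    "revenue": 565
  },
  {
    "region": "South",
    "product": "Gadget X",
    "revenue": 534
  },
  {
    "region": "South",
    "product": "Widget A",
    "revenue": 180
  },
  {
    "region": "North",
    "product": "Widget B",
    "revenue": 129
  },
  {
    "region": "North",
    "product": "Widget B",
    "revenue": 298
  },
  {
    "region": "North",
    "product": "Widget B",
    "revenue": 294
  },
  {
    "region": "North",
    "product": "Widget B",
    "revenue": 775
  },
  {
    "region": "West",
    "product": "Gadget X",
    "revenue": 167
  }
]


Pivot: region (rows) x product (columns) -> total revenue

     Gadget X      Widget A      Widget B    
North            0           565          1496  
South          534           180             0  
West           167             0             0  

Highest: North / Widget B = $1496

North / Widget B = $1496


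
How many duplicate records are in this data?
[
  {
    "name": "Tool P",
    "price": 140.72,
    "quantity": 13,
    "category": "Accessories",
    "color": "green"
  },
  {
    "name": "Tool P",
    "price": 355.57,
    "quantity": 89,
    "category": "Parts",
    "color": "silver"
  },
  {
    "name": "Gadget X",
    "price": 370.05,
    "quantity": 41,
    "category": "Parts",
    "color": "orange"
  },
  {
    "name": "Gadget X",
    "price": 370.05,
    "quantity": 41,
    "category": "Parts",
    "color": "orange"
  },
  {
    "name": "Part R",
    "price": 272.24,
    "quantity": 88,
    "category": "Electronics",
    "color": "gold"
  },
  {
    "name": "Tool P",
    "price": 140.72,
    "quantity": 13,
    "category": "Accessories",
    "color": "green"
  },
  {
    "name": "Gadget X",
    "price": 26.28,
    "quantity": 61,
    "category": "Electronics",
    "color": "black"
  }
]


Checking 7 records for duplicates:

  Row 1: Tool P ($140.72, qty 13)
  Row 2: Tool P ($355.57, qty 89)
  Row 3: Gadget X ($370.05, qty 41)
  Row 4: Gadget X ($370.05, qty 41) <-- DUPLICATE
  Row 5: Part R ($272.24, qty 88)
  Row 6: Tool P ($140.72, qty 13) <-- DUPLICATE
  Row 7: Gadget X ($26.28, qty 61)

Duplicates found: 2
Unique records: 5

2 duplicates, 5 unique


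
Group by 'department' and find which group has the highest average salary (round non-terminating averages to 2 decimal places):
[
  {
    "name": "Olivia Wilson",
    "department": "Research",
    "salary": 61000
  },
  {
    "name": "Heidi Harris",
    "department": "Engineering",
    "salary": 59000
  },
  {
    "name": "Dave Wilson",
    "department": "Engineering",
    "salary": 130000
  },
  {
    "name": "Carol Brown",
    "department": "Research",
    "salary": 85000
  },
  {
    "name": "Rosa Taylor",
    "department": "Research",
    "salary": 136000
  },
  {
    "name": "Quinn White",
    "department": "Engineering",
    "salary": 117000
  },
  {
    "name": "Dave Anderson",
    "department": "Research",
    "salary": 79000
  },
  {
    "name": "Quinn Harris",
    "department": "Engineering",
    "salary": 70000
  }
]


Group by: department

Groups:
  Engineering: 4 people, avg salary = 376000/4 = $94000
  Research: 4 people, avg salary = 361000/4 = $90250

Highest average salary: Engineering ($94000)

Engineering ($94000)


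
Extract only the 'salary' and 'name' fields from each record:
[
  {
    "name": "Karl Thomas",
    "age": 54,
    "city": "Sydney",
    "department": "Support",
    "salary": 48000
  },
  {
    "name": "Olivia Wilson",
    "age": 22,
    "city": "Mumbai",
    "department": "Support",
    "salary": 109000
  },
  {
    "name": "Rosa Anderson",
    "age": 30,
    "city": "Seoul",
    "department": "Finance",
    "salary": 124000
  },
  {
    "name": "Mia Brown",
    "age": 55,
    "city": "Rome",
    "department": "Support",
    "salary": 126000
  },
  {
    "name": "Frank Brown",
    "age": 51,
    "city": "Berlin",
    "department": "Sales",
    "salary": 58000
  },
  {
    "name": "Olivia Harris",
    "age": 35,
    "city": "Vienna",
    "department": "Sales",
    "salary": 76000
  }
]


Original: 6 records with fields: name, age, city, department, salary
Keep: ['salary', 'name']
Drop: ['age', 'city', 'department']
Result: 6 records, 2 fields each

[
  {
    "salary": 48000,
    "name": "Karl Thomas"
  },
  {
    "salary": 109000,
    "name": "Olivia Wilson"
  },
  {
    "salary": 124000,
    "name": "Rosa Anderson"
  },
  {
    "salary": 126000,
    "name": "Mia Brown"
  },
  {
    "salary": 58000,
    "name": "Frank Brown"
  },
  {
    "salary": 76000,
    "name": "Olivia Harris"
  }
]
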